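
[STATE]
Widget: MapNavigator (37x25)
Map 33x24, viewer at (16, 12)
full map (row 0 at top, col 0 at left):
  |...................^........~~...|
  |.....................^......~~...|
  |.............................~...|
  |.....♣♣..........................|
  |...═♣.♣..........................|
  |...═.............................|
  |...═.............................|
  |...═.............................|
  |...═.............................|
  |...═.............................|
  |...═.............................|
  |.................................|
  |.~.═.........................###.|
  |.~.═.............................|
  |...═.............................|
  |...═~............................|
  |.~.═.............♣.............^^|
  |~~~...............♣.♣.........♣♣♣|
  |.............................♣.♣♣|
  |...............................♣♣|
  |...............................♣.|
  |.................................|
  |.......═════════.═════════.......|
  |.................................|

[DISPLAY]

  ...................^........~~...  
  .....................^......~~...  
  .............................~...  
  .....♣♣..........................  
  ...═♣.♣..........................  
  ...═.............................  
  ...═.............................  
  ...═.............................  
  ...═.............................  
  ...═.............................  
  ...═.............................  
  .................................  
  .~.═............@............###.  
  .~.═.............................  
  ...═.............................  
  ...═~............................  
  .~.═.............♣.............^^  
  ~~~...............♣.♣.........♣♣♣  
  .............................♣.♣♣  
  ...............................♣♣  
  ...............................♣.  
  .................................  
  .......═════════.═════════.......  
  .................................  
                                     


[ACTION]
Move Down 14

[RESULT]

  .................................  
  .~.═.........................###.  
  .~.═.............................  
  ...═.............................  
  ...═~............................  
  .~.═.............♣.............^^  
  ~~~...............♣.♣.........♣♣♣  
  .............................♣.♣♣  
  ...............................♣♣  
  ...............................♣.  
  .................................  
  .......═════════.═════════.......  
  ................@................  
                                     
                                     
                                     
                                     
                                     
                                     
                                     
                                     
                                     
                                     
                                     
                                     


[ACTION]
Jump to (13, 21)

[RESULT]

     ...═............................
     ...═............................
     ................................
     .~.═.........................###
     .~.═............................
     ...═............................
     ...═~...........................
     .~.═.............♣.............^
     ~~~...............♣.♣.........♣♣
     .............................♣.♣
     ...............................♣
     ...............................♣
     .............@..................
     .......═════════.═════════......
     ................................
                                     
                                     
                                     
                                     
                                     
                                     
                                     
                                     
                                     
                                     


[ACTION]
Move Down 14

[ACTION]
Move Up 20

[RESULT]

                                     
                                     
                                     
                                     
                                     
                                     
                                     
                                     
                                     
     ...................^........~~..
     .....................^......~~..
     .............................~..
     .....♣♣......@..................
     ...═♣.♣.........................
     ...═............................
     ...═............................
     ...═............................
     ...═............................
     ...═............................
     ...═............................
     ................................
     .~.═.........................###
     .~.═............................
     ...═............................
     ...═~...........................


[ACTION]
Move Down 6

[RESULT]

                                     
                                     
                                     
     ...................^........~~..
     .....................^......~~..
     .............................~..
     .....♣♣.........................
     ...═♣.♣.........................
     ...═............................
     ...═............................
     ...═............................
     ...═............................
     ...═.........@..................
     ...═............................
     ................................
     .~.═.........................###
     .~.═............................
     ...═............................
     ...═~...........................
     .~.═.............♣.............^
     ~~~...............♣.♣.........♣♣
     .............................♣.♣
     ...............................♣
     ...............................♣
     ................................


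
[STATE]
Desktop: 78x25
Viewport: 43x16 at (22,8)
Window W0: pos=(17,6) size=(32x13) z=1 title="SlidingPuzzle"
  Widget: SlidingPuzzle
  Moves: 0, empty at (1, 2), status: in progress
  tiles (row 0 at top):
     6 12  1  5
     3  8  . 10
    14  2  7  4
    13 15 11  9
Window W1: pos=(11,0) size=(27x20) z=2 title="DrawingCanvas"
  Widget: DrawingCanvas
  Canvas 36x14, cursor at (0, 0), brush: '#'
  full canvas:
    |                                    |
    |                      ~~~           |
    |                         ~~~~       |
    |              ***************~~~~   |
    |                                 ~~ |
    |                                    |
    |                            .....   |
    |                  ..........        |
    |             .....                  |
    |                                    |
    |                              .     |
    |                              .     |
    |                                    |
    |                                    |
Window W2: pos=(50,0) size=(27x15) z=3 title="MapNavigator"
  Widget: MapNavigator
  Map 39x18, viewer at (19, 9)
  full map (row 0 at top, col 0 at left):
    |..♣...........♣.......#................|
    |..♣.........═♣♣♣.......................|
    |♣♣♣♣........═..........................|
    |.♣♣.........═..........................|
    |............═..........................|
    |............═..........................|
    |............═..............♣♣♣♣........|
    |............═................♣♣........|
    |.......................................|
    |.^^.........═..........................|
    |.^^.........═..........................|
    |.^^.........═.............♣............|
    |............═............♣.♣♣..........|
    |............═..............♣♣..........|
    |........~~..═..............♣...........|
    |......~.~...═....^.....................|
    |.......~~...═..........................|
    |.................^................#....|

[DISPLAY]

               ┃──────────┨ ┃.....═......@.
               ┃┐         ┃ ┃.....═........
        .......┃│         ┃ ┃.....═........
   .....       ┃┤         ┃ ┃.....═........
               ┃│         ┃ ┃.....═........
               ┃┤         ┃ ┃.~~..═........
               ┃│         ┃ ┗━━━━━━━━━━━━━━
               ┃┤         ┃                
               ┃│         ┃                
               ┃┘         ┃                
               ┃━━━━━━━━━━┛                
━━━━━━━━━━━━━━━┛                           
                                           
                                           
                                           
                                           


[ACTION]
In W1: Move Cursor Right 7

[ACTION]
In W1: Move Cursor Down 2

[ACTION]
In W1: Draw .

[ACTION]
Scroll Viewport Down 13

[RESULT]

               ┃┐         ┃ ┃.....═........
        .......┃│         ┃ ┃.....═........
   .....       ┃┤         ┃ ┃.....═........
               ┃│         ┃ ┃.....═........
               ┃┤         ┃ ┃.~~..═........
               ┃│         ┃ ┗━━━━━━━━━━━━━━
               ┃┤         ┃                
               ┃│         ┃                
               ┃┘         ┃                
               ┃━━━━━━━━━━┛                
━━━━━━━━━━━━━━━┛                           
                                           
                                           
                                           
                                           
                                           


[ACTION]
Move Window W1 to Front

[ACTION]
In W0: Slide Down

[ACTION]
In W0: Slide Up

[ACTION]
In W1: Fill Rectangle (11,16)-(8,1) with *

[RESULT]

               ┃┐         ┃ ┃.....═........
        .......┃│         ┃ ┃.....═........
*******.       ┃┤         ┃ ┃.....═........
*******        ┃│         ┃ ┃.....═........
*******        ┃┤         ┃ ┃.~~..═........
*******        ┃│         ┃ ┗━━━━━━━━━━━━━━
               ┃┤         ┃                
               ┃│         ┃                
               ┃┘         ┃                
               ┃━━━━━━━━━━┛                
━━━━━━━━━━━━━━━┛                           
                                           
                                           
                                           
                                           
                                           


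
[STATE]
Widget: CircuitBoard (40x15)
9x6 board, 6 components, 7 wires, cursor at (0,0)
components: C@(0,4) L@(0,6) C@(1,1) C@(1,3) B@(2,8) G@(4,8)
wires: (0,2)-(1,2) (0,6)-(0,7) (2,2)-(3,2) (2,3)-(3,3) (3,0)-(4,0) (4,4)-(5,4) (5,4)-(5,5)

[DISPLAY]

   0 1 2 3 4 5 6 7 8                    
0  [.]      ·       C       L ─ ·       
            │                           
1       C   ·   C                       
                                        
2           ·   ·                   B   
            │   │                       
3   ·       ·   ·                       
    │                                   
4   ·               ·               G   
                    │                   
5                   · ─ ·               
Cursor: (0,0)                           
                                        
                                        


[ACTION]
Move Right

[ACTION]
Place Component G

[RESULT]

   0 1 2 3 4 5 6 7 8                    
0      [G]  ·       C       L ─ ·       
            │                           
1       C   ·   C                       
                                        
2           ·   ·                   B   
            │   │                       
3   ·       ·   ·                       
    │                                   
4   ·               ·               G   
                    │                   
5                   · ─ ·               
Cursor: (0,1)                           
                                        
                                        


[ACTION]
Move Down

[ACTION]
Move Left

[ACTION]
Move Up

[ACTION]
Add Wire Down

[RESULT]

   0 1 2 3 4 5 6 7 8                    
0  [.]  G   ·       C       L ─ ·       
    │       │                           
1   ·   C   ·   C                       
                                        
2           ·   ·                   B   
            │   │                       
3   ·       ·   ·                       
    │                                   
4   ·               ·               G   
                    │                   
5                   · ─ ·               
Cursor: (0,0)                           
                                        
                                        


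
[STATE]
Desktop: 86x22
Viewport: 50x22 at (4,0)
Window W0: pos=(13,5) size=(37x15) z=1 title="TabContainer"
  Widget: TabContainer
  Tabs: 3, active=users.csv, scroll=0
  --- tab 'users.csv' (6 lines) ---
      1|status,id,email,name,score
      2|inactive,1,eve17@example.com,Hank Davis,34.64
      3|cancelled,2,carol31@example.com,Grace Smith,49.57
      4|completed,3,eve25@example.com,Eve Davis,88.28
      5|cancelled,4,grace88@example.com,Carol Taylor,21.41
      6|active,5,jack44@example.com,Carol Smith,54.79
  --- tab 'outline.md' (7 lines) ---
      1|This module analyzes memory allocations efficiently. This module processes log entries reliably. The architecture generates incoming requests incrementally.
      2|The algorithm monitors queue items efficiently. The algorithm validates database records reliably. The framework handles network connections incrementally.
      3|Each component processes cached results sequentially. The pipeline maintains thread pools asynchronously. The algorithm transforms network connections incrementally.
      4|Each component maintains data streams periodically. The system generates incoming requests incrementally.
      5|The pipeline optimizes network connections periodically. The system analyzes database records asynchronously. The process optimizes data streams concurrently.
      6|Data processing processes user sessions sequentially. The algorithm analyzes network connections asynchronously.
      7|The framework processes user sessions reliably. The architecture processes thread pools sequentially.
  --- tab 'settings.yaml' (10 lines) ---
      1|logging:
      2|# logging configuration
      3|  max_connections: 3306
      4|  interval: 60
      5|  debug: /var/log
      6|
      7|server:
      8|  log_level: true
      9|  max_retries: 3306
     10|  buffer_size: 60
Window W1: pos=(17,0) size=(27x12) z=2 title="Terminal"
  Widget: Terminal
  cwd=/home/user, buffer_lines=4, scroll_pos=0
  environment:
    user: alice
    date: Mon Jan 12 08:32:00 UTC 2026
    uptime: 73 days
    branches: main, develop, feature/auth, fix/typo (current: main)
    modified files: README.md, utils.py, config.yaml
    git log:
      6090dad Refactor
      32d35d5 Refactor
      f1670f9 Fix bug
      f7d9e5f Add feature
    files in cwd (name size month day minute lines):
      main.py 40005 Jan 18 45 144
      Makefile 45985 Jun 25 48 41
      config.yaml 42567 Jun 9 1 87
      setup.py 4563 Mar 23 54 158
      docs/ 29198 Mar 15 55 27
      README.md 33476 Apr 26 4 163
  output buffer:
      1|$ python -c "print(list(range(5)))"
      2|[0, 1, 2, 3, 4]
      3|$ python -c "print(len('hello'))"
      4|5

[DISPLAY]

             ┏━━━━━━━━━━━━━━━━━━━━━━━━━┓          
             ┃ Terminal                ┃          
             ┠─────────────────────────┨          
             ┃$ python -c "print(list(r┃          
             ┃[0, 1, 2, 3, 4]          ┃          
         ┏━━━┃$ python -c "print(len('h┃━━━━━┓    
         ┃ Ta┃5                        ┃     ┃    
         ┠───┃$ █                      ┃─────┨    
         ┃[us┃                         ┃ings.┃    
         ┃───┃                         ┃─────┃    
         ┃sta┃                         ┃     ┃    
         ┃ina┗━━━━━━━━━━━━━━━━━━━━━━━━━┛ank D┃    
         ┃cancelled,2,carol31@example.com,Gra┃    
         ┃completed,3,eve25@example.com,Eve D┃    
         ┃cancelled,4,grace88@example.com,Car┃    
         ┃active,5,jack44@example.com,Carol S┃    
         ┃                                   ┃    
         ┃                                   ┃    
         ┃                                   ┃    
         ┗━━━━━━━━━━━━━━━━━━━━━━━━━━━━━━━━━━━┛    
                                                  
                                                  


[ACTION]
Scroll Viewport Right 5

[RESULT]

        ┏━━━━━━━━━━━━━━━━━━━━━━━━━┓               
        ┃ Terminal                ┃               
        ┠─────────────────────────┨               
        ┃$ python -c "print(list(r┃               
        ┃[0, 1, 2, 3, 4]          ┃               
    ┏━━━┃$ python -c "print(len('h┃━━━━━┓         
    ┃ Ta┃5                        ┃     ┃         
    ┠───┃$ █                      ┃─────┨         
    ┃[us┃                         ┃ings.┃         
    ┃───┃                         ┃─────┃         
    ┃sta┃                         ┃     ┃         
    ┃ina┗━━━━━━━━━━━━━━━━━━━━━━━━━┛ank D┃         
    ┃cancelled,2,carol31@example.com,Gra┃         
    ┃completed,3,eve25@example.com,Eve D┃         
    ┃cancelled,4,grace88@example.com,Car┃         
    ┃active,5,jack44@example.com,Carol S┃         
    ┃                                   ┃         
    ┃                                   ┃         
    ┃                                   ┃         
    ┗━━━━━━━━━━━━━━━━━━━━━━━━━━━━━━━━━━━┛         
                                                  
                                                  


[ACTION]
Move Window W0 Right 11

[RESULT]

        ┏━━━━━━━━━━━━━━━━━━━━━━━━━┓               
        ┃ Terminal                ┃               
        ┠─────────────────────────┨               
        ┃$ python -c "print(list(r┃               
        ┃[0, 1, 2, 3, 4]          ┃               
        ┃$ python -c "print(len('h┃━━━━━━━━━━━━━━━
        ┃5                        ┃               
        ┃$ █                      ┃───────────────
        ┃                         ┃e.md │ settings
        ┃                         ┃───────────────
        ┃                         ┃e,score        
        ┗━━━━━━━━━━━━━━━━━━━━━━━━━┛ample.com,Hank 
               ┃cancelled,2,carol31@example.com,Gr
               ┃completed,3,eve25@example.com,Eve 
               ┃cancelled,4,grace88@example.com,Ca
               ┃active,5,jack44@example.com,Carol 
               ┃                                  
               ┃                                  
               ┃                                  
               ┗━━━━━━━━━━━━━━━━━━━━━━━━━━━━━━━━━━
                                                  
                                                  


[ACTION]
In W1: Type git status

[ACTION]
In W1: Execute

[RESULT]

        ┏━━━━━━━━━━━━━━━━━━━━━━━━━┓               
        ┃ Terminal                ┃               
        ┠─────────────────────────┨               
        ┃$ git status             ┃               
        ┃On branch main           ┃               
        ┃Changes not staged for co┃━━━━━━━━━━━━━━━
        ┃                         ┃               
        ┃        modified:   READM┃───────────────
        ┃        modified:   utils┃e.md │ settings
        ┃        modified:   confi┃───────────────
        ┃$ █                      ┃e,score        
        ┗━━━━━━━━━━━━━━━━━━━━━━━━━┛ample.com,Hank 
               ┃cancelled,2,carol31@example.com,Gr
               ┃completed,3,eve25@example.com,Eve 
               ┃cancelled,4,grace88@example.com,Ca
               ┃active,5,jack44@example.com,Carol 
               ┃                                  
               ┃                                  
               ┃                                  
               ┗━━━━━━━━━━━━━━━━━━━━━━━━━━━━━━━━━━
                                                  
                                                  


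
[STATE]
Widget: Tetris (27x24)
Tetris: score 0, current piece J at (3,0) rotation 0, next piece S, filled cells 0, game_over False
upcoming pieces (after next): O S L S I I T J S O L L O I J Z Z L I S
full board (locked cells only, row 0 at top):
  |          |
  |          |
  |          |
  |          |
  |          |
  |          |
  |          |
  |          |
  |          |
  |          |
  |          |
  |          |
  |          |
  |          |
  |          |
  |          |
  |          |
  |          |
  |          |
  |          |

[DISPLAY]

   █      │Next:           
   ███    │ ░░             
          │░░              
          │                
          │                
          │                
          │Score:          
          │0               
          │                
          │                
          │                
          │                
          │                
          │                
          │                
          │                
          │                
          │                
          │                
          │                
          │                
          │                
          │                
          │                


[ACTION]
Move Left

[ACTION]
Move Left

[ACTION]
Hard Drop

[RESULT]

    ░░    │Next:           
   ░░     │▓▓              
          │▓▓              
          │                
          │                
          │                
          │Score:          
          │0               
          │                
          │                
          │                
          │                
          │                
          │                
          │                
          │                
          │                
          │                
 █        │                
 ███      │                
          │                
          │                
          │                
          │                


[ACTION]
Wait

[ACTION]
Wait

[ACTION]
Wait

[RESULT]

          │Next:           
          │▓▓              
          │▓▓              
    ░░    │                
   ░░     │                
          │                
          │Score:          
          │0               
          │                
          │                
          │                
          │                
          │                
          │                
          │                
          │                
          │                
          │                
 █        │                
 ███      │                
          │                
          │                
          │                
          │                


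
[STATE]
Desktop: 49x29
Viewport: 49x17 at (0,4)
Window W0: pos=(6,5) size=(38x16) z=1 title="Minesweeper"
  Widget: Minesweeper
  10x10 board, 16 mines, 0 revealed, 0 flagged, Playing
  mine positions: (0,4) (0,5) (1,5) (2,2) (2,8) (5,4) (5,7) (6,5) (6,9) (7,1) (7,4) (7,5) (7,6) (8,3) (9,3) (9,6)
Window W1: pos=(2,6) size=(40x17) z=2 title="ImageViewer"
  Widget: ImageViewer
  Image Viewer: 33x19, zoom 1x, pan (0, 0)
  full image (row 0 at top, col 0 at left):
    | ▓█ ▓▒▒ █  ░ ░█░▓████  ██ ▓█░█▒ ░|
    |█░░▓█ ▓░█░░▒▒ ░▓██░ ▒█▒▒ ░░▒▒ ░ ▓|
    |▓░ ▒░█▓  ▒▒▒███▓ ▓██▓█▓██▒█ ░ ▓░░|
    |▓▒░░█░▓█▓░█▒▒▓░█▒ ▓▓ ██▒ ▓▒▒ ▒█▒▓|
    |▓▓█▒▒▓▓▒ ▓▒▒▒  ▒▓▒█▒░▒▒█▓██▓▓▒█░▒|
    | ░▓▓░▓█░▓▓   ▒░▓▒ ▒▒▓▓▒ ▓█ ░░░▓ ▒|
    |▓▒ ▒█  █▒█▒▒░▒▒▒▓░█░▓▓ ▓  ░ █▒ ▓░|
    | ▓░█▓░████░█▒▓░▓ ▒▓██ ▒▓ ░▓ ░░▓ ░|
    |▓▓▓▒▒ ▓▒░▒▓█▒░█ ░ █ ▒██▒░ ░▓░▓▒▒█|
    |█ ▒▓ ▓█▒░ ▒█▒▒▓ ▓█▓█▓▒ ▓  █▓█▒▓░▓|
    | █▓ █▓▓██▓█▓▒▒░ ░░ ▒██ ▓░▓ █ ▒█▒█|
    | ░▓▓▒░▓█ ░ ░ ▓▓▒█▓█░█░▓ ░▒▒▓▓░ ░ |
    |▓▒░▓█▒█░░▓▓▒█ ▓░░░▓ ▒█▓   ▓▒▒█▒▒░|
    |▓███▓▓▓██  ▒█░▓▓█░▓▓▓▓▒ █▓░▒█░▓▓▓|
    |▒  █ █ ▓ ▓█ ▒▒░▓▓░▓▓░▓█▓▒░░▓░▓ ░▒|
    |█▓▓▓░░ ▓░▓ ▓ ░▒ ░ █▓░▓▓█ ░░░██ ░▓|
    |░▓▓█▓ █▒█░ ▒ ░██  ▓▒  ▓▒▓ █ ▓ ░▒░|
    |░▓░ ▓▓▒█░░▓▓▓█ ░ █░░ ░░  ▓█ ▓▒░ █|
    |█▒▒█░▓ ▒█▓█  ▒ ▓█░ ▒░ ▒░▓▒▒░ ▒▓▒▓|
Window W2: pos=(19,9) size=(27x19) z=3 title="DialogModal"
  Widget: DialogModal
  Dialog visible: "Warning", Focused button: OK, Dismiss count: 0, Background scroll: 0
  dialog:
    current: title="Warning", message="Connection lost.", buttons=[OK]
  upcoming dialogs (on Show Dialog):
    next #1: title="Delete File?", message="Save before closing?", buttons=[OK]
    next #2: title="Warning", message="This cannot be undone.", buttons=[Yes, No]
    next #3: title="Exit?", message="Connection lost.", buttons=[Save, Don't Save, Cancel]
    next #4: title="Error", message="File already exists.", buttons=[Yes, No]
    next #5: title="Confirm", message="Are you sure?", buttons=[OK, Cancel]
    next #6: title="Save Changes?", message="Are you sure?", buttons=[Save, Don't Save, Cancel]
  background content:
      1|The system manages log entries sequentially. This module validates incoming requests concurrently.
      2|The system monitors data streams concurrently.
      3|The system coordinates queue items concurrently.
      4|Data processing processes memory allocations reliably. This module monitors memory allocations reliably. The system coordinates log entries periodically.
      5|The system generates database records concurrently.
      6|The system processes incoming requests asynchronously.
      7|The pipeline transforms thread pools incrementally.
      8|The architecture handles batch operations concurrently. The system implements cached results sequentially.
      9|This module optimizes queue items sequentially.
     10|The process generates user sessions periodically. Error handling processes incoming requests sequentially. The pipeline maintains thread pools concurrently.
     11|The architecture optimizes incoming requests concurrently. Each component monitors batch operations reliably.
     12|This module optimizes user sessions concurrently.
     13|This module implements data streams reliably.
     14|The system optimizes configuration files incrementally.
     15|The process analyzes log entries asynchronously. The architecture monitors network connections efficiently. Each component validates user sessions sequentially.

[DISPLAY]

                                                 
      ┏━━━━━━━━━━━━━━━━━━━━━━━━━━━━━━━━━━━━┓     
  ┏━━━━━━━━━━━━━━━━━━━━━━━━━━━━━━━━━━━━━━┓ ┃     
  ┃ ImageViewer                          ┃─┨     
  ┠──────────────────────────────────────┨ ┃     
  ┃ ▓█ ▓▒▒ █  ░ ░█░┏━━━━━━━━━━━━━━━━━━━━━━━━━┓   
  ┃█░░▓█ ▓░█░░▒▒ ░▓┃ DialogModal             ┃   
  ┃▓░ ▒░█▓  ▒▒▒███▓┠─────────────────────────┨   
  ┃▓▒░░█░▓█▓░█▒▒▓░█┃The system manages log en┃   
  ┃▓▓█▒▒▓▓▒ ▓▒▒▒  ▒┃The system monitors data ┃   
  ┃ ░▓▓░▓█░▓▓   ▒░▓┃The system coordinates qu┃   
  ┃▓▒ ▒█  █▒█▒▒░▒▒▒┃Data processing processes┃   
  ┃ ▓░█▓░████░█▒▓░▓┃The system generates data┃   
  ┃▓▓▓▒▒ ▓▒░▒▓█▒░█ ┃Th┌──────────────────┐nco┃   
  ┃█ ▒▓ ▓█▒░ ▒█▒▒▓ ┃Th│     Warning      │s t┃   
  ┃ █▓ █▓▓██▓█▓▒▒░ ┃Th│ Connection lost. │es ┃   
  ┃ ░▓▓▒░▓█ ░ ░ ▓▓▒┃Th│       [OK]       │que┃   


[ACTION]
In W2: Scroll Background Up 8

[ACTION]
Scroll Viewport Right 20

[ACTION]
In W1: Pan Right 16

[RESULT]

                                                 
      ┏━━━━━━━━━━━━━━━━━━━━━━━━━━━━━━━━━━━━┓     
  ┏━━━━━━━━━━━━━━━━━━━━━━━━━━━━━━━━━━━━━━┓ ┃     
  ┃ ImageViewer                          ┃─┨     
  ┠──────────────────────────────────────┨ ┃     
  ┃▓████  ██ ▓█░█▒ ┏━━━━━━━━━━━━━━━━━━━━━━━━━┓   
  ┃██░ ▒█▒▒ ░░▒▒ ░ ┃ DialogModal             ┃   
  ┃ ▓██▓█▓██▒█ ░ ▓░┠─────────────────────────┨   
  ┃▒ ▓▓ ██▒ ▓▒▒ ▒█▒┃The system manages log en┃   
  ┃▓▒█▒░▒▒█▓██▓▓▒█░┃The system monitors data ┃   
  ┃▒ ▒▒▓▓▒ ▓█ ░░░▓ ┃The system coordinates qu┃   
  ┃▓░█░▓▓ ▓  ░ █▒ ▓┃Data processing processes┃   
  ┃ ▒▓██ ▒▓ ░▓ ░░▓ ┃The system generates data┃   
  ┃░ █ ▒██▒░ ░▓░▓▒▒┃Th┌──────────────────┐nco┃   
  ┃▓█▓█▓▒ ▓  █▓█▒▓░┃Th│     Warning      │s t┃   
  ┃░░ ▒██ ▓░▓ █ ▒█▒┃Th│ Connection lost. │es ┃   
  ┃█▓█░█░▓ ░▒▒▓▓░ ░┃Th│       [OK]       │que┃   


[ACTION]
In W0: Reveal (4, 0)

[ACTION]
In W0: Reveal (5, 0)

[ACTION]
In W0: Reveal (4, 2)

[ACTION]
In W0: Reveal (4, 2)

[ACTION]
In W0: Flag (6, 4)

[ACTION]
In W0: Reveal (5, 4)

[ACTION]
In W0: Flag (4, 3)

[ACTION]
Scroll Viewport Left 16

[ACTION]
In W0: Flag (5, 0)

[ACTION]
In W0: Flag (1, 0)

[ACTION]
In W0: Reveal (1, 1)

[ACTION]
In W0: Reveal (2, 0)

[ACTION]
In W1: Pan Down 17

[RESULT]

                                                 
      ┏━━━━━━━━━━━━━━━━━━━━━━━━━━━━━━━━━━━━┓     
  ┏━━━━━━━━━━━━━━━━━━━━━━━━━━━━━━━━━━━━━━┓ ┃     
  ┃ ImageViewer                          ┃─┨     
  ┠──────────────────────────────────────┨ ┃     
  ┃ █░░ ░░  ▓█ ▓▒░ ┏━━━━━━━━━━━━━━━━━━━━━━━━━┓   
  ┃█░ ▒░ ▒░▓▒▒░ ▒▓▒┃ DialogModal             ┃   
  ┃                ┠─────────────────────────┨   
  ┃                ┃The system manages log en┃   
  ┃                ┃The system monitors data ┃   
  ┃                ┃The system coordinates qu┃   
  ┃                ┃Data processing processes┃   
  ┃                ┃The system generates data┃   
  ┃                ┃Th┌──────────────────┐nco┃   
  ┃                ┃Th│     Warning      │s t┃   
  ┃                ┃Th│ Connection lost. │es ┃   
  ┃                ┃Th│       [OK]       │que┃   


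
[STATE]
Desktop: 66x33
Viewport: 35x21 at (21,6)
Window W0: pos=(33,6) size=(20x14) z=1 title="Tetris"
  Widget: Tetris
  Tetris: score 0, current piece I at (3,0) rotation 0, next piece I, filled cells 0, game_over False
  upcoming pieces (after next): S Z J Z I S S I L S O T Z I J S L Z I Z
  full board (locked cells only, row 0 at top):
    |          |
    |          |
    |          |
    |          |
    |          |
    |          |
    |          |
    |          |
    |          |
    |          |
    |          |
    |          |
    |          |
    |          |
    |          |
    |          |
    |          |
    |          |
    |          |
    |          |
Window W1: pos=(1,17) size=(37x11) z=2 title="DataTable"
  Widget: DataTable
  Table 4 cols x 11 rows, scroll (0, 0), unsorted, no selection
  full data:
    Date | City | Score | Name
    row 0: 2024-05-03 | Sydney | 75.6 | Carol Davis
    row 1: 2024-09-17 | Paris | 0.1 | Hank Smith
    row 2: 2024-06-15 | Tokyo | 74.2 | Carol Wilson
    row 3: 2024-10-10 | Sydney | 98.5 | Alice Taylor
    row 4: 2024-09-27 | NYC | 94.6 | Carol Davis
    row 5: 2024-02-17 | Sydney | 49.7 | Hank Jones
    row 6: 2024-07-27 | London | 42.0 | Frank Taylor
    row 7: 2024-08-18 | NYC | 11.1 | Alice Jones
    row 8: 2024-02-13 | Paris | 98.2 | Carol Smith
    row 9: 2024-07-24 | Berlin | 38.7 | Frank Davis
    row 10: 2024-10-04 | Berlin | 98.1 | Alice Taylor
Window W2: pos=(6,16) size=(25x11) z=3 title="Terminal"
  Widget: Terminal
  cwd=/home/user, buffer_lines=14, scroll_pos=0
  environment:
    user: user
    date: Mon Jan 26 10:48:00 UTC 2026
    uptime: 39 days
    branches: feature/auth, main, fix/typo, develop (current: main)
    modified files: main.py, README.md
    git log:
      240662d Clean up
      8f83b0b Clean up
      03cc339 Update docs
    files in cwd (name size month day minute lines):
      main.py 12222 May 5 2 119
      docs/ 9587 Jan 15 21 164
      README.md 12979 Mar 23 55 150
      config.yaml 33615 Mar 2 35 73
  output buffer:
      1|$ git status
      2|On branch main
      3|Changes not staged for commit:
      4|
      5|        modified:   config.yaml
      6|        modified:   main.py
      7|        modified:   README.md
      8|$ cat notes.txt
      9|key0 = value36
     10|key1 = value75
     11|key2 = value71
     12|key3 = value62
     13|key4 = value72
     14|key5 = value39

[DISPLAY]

            ┏━━━━━━━━━━━━━━━━━━┓   
            ┃ Tetris           ┃   
            ┠──────────────────┨   
            ┃                  ┃   
            ┃                  ┃   
            ┃                  ┃   
            ┃                  ┃   
            ┃                  ┃   
            ┃                  ┃   
            ┃                  ┃   
━━━━━━━━━┓  ┃                  ┃   
         ┃━━━━━━┓              ┃   
─────────┨      ┃              ┃   
         ┃──────┨━━━━━━━━━━━━━━┛   
         ┃      ┃                  
aged for ┃──────┃                  
         ┃ Davis┃                  
ed:   con┃Smith ┃                  
ed:   mai┃ Wilso┃                  
ed:   REA┃ Taylo┃                  
━━━━━━━━━┛ Davis┃                  


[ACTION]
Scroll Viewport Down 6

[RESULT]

            ┃                  ┃   
            ┃                  ┃   
            ┃                  ┃   
            ┃                  ┃   
━━━━━━━━━┓  ┃                  ┃   
         ┃━━━━━━┓              ┃   
─────────┨      ┃              ┃   
         ┃──────┨━━━━━━━━━━━━━━┛   
         ┃      ┃                  
aged for ┃──────┃                  
         ┃ Davis┃                  
ed:   con┃Smith ┃                  
ed:   mai┃ Wilso┃                  
ed:   REA┃ Taylo┃                  
━━━━━━━━━┛ Davis┃                  
━━━━━━━━━━━━━━━━┛                  
                                   
                                   
                                   
                                   
                                   


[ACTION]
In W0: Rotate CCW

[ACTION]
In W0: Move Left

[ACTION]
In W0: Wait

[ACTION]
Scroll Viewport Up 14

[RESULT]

                                   
                                   
                                   
                                   
                                   
                                   
            ┏━━━━━━━━━━━━━━━━━━┓   
            ┃ Tetris           ┃   
            ┠──────────────────┨   
            ┃                  ┃   
            ┃                  ┃   
            ┃                  ┃   
            ┃                  ┃   
            ┃                  ┃   
            ┃                  ┃   
            ┃                  ┃   
━━━━━━━━━┓  ┃                  ┃   
         ┃━━━━━━┓              ┃   
─────────┨      ┃              ┃   
         ┃──────┨━━━━━━━━━━━━━━┛   
         ┃      ┃                  


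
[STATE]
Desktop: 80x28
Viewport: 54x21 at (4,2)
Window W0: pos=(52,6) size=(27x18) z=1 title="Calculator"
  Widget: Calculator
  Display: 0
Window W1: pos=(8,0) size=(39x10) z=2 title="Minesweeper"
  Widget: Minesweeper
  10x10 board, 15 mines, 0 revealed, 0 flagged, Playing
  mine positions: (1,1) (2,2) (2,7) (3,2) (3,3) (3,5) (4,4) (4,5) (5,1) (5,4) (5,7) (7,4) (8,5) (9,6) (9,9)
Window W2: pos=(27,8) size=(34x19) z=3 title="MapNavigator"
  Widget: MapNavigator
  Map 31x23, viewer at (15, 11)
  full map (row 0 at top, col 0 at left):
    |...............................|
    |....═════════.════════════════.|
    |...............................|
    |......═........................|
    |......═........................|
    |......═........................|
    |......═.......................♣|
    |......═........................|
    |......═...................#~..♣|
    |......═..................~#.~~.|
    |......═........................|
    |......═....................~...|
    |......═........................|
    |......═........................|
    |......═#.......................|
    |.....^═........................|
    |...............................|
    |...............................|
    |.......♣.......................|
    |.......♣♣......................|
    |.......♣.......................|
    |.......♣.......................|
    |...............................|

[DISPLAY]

    ┠─────────────────────────────────────┨           
    ┃■■■■■■■■■■                           ┃           
    ┃■■■■■■■■■■                           ┃           
    ┃■■■■■■■■■■                           ┃           
    ┃■■■■■■■■■■                           ┃     ┏━━━━━
    ┃■■■■■■■■■■                           ┃     ┃ Calc
    ┃■■■■■■■■■■        ┏━━━━━━━━━━━━━━━━━━━━━━━━━━━━━━
    ┗━━━━━━━━━━━━━━━━━━┃ MapNavigator                 
                       ┠──────────────────────────────
                       ┃ ......═......................
                       ┃ ......═......................
                       ┃ ......═......................
                       ┃ ......═......................
                       ┃ ......═...................#~.
                       ┃ ......═..................~#.~
                       ┃ ......═......................
                       ┃ ......═........@...........~.
                       ┃ ......═......................
                       ┃ ......═......................
                       ┃ ......═#.....................
                       ┃ .....^═......................


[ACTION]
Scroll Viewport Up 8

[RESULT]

    ┏━━━━━━━━━━━━━━━━━━━━━━━━━━━━━━━━━━━━━┓           
    ┃ Minesweeper                         ┃           
    ┠─────────────────────────────────────┨           
    ┃■■■■■■■■■■                           ┃           
    ┃■■■■■■■■■■                           ┃           
    ┃■■■■■■■■■■                           ┃           
    ┃■■■■■■■■■■                           ┃     ┏━━━━━
    ┃■■■■■■■■■■                           ┃     ┃ Calc
    ┃■■■■■■■■■■        ┏━━━━━━━━━━━━━━━━━━━━━━━━━━━━━━
    ┗━━━━━━━━━━━━━━━━━━┃ MapNavigator                 
                       ┠──────────────────────────────
                       ┃ ......═......................
                       ┃ ......═......................
                       ┃ ......═......................
                       ┃ ......═......................
                       ┃ ......═...................#~.
                       ┃ ......═..................~#.~
                       ┃ ......═......................
                       ┃ ......═........@...........~.
                       ┃ ......═......................
                       ┃ ......═......................


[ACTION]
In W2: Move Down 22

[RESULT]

    ┏━━━━━━━━━━━━━━━━━━━━━━━━━━━━━━━━━━━━━┓           
    ┃ Minesweeper                         ┃           
    ┠─────────────────────────────────────┨           
    ┃■■■■■■■■■■                           ┃           
    ┃■■■■■■■■■■                           ┃           
    ┃■■■■■■■■■■                           ┃           
    ┃■■■■■■■■■■                           ┃     ┏━━━━━
    ┃■■■■■■■■■■                           ┃     ┃ Calc
    ┃■■■■■■■■■■        ┏━━━━━━━━━━━━━━━━━━━━━━━━━━━━━━
    ┗━━━━━━━━━━━━━━━━━━┃ MapNavigator                 
                       ┠──────────────────────────────
                       ┃ .....^═......................
                       ┃ .............................
                       ┃ .............................
                       ┃ .......♣.....................
                       ┃ .......♣♣....................
                       ┃ .......♣.....................
                       ┃ .......♣.....................
                       ┃ ...............@.............
                       ┃                              
                       ┃                              


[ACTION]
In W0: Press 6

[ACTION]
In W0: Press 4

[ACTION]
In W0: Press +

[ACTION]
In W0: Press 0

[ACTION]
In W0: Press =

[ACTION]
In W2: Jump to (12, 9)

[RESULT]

    ┏━━━━━━━━━━━━━━━━━━━━━━━━━━━━━━━━━━━━━┓           
    ┃ Minesweeper                         ┃           
    ┠─────────────────────────────────────┨           
    ┃■■■■■■■■■■                           ┃           
    ┃■■■■■■■■■■                           ┃           
    ┃■■■■■■■■■■                           ┃           
    ┃■■■■■■■■■■                           ┃     ┏━━━━━
    ┃■■■■■■■■■■                           ┃     ┃ Calc
    ┃■■■■■■■■■■        ┏━━━━━━━━━━━━━━━━━━━━━━━━━━━━━━
    ┗━━━━━━━━━━━━━━━━━━┃ MapNavigator                 
                       ┠──────────────────────────────
                       ┃    ..........................
                       ┃    ......═...................
                       ┃    ......═...................
                       ┃    ......═...................
                       ┃    ......═...................
                       ┃    ......═...................
                       ┃    ......═...................
                       ┃    ......═.....@............~
                       ┃    ......═...................
                       ┃    ......═...................
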